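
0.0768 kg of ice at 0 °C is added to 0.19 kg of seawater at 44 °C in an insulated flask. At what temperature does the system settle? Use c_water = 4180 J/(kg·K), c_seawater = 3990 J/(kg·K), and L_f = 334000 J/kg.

T_f ≈ 7.1 °C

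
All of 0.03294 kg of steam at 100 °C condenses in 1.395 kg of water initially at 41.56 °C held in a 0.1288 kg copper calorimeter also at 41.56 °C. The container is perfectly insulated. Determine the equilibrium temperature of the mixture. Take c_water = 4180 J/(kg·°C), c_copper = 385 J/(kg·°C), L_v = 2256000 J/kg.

Setting the total heat transfer to zero:
steam→water at 100 °C releases m L_v = 0.03294·2256000 = 74313
  condensed water 100 °C→T: 137.69(T − 100)
  water warms: 1.395·4180·(T − 41.56) = 5831.1(T − 41.56)
  cup: 49.59(T − 41.56)
6018.4 T = 74313 + 13769 + 244401 = 332483
T ≈ 55.24 °C, under the boiling point, so the assumption holds.

T_f ≈ 55.2 °C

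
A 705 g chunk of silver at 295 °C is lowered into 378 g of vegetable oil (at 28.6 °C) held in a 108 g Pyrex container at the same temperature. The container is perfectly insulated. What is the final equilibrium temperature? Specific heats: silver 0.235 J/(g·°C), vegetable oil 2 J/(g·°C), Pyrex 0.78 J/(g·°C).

With ΣQ=0 the equilibrium temperature is the m·c-weighted mean:
T_f = (165.67*295 + 756*28.6 + 84.24*28.6) / (165.67 + 756 + 84.24)
    = 72905 / 1005.9 ≈ 72.48 °C

T_f ≈ 72.5 °C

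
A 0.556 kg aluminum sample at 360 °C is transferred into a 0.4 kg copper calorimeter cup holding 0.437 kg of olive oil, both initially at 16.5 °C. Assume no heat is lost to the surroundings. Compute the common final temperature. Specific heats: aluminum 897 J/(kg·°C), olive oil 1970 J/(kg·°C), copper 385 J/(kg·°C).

T_f ≈ 129.7 °C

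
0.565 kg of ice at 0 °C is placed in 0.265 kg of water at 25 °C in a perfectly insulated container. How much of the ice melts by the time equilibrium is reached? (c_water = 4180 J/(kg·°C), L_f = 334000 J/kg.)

m_melted ≈ 0.0829 kg

Heat available from the water dropping to 0 °C: 0.265×4180×25 = 27692 J.
Fully melting the ice requires m_ice L_f = 0.565×334000 = 188710 J.
That's not enough to melt it all — equilibrium is at 0 °C with ice remaining.
m_melted×334000 = 27692  ⇒  m_melted ≈ 0.08291 kg.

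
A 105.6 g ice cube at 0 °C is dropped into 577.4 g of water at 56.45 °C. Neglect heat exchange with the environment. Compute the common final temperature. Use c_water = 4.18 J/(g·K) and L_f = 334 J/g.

T_f ≈ 35.4 °C

Heat gained plus heat lost sum to zero:
fusion: m_ice L_f = 105.6×334 = 35270
  meltwater 0→T: 105.6×4.18×T = 441.41 T
  water cools: 577.4×4.18×(T − 56.45) = 2413.5(T − 56.45)
2854.9 T = 136244 − 35270 = 100973
T ≈ 35.37 °C. Since T > 0 °C, the all-ice-melts assumption holds.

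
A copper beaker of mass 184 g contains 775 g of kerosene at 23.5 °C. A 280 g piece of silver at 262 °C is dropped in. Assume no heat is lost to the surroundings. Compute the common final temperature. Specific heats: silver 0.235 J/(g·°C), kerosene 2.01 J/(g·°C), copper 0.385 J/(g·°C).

T_f ≈ 32.8 °C

T_f = Σ m_i c_i T_i / Σ m_i c_i:
T_f = (65.8×262 + 1557.7×23.5 + 70.84×23.5) / (65.8 + 1557.7 + 70.84)
    = 55511 / 1694.4 ≈ 32.76 °C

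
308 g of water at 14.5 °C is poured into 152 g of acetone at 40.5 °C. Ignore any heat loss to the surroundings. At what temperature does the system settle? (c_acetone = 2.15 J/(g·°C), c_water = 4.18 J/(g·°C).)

|Q_acetone| = |Q_water|:
152·2.15·(40.5 − T) = 308·4.18·(T − 14.5)
326.8(40.5 − T) = 1287.4(T − 14.5)
1614.2 T = 31903  ⇒  T ≈ 19.76 °C

T_f ≈ 19.8 °C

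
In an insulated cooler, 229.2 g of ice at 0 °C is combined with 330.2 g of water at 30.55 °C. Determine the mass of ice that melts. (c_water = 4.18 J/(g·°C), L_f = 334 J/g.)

m_melted ≈ 126 g

Heat available from the water dropping to 0 °C: 330.2·4.18·30.55 = 42166 J.
To melt every bit of ice: 229.2·334 = 76553 J.
Since 42166 < 76553 J, not all the ice melts; equilibrium is at 0 °C.
m_melted·334 = 42166  ⇒  m_melted ≈ 126.2 g.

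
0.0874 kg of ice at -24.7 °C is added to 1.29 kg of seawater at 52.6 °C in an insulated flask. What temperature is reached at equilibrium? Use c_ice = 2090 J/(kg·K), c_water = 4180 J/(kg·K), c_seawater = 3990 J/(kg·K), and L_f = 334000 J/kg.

Sum of m c ΔT and latent-heat terms is zero:
warm ice to 0 °C: 0.0874×2090×(0 − (-24.7)) = 4511.9; latent heat to melt: 0.0874×334000 = 29192; meltwater 0→T: 0.0874×4180×T = 365.33 T; seawater: 5147.1(T − 52.6)
5512.4 T = 270737 − 33703 = 237034
T ≈ 43.00 °C. Since T > 0 °C, the all-ice-melts assumption holds.

T_f ≈ 43.0 °C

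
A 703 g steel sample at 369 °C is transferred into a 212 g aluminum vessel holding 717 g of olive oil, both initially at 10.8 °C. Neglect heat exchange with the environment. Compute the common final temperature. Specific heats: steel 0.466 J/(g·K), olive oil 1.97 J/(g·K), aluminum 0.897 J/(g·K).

Heat gained plus heat lost sum to zero:
703·0.466·(T − 369) + 717·1.97·(T − 10.8) + 212·0.897·(T − 10.8) = 0
(327.6 + 1412.5 + 190.16) T = 327.6·369 + 1412.5·10.8 + 190.16·10.8
T ≈ 71.59 °C

T_f ≈ 71.6 °C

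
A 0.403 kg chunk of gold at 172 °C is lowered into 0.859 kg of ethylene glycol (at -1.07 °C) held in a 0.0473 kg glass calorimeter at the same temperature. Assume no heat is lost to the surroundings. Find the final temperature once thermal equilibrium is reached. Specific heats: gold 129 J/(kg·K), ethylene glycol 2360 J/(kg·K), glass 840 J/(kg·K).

T_f ≈ 3.2 °C

T_f = Σ m_i c_i T_i / Σ m_i c_i:
T_f = (51.99*172 + 2027.2*(-1.07) + 39.73*(-1.07)) / (51.99 + 2027.2 + 39.73)
    = 6730.1 / 2119 ≈ 3.18 °C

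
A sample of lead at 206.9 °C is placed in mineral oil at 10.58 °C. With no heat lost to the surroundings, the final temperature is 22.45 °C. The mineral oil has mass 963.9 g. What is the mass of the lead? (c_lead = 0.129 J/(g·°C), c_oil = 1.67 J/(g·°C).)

m ≈ 803 g

|Q_lead| = |Q_oil|:
m×0.129×(206.9 − 22.45) = 963.9×1.67×(22.45 − 10.58)
23.79 m = 19107  ⇒  m ≈ 803 g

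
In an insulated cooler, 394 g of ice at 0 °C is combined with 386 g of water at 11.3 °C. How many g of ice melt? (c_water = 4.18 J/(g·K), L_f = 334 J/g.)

m_melted ≈ 54.6 g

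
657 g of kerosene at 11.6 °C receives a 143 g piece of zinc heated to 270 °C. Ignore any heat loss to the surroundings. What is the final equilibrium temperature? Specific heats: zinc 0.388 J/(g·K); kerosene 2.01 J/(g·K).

Heat gained plus heat lost sum to zero:
143*0.388*(T − 270) + 657*2.01*(T − 11.6) = 0
1376.1 T = 30299
T = 30299/1376.1 ≈ 22.02 °C

T_f ≈ 22.0 °C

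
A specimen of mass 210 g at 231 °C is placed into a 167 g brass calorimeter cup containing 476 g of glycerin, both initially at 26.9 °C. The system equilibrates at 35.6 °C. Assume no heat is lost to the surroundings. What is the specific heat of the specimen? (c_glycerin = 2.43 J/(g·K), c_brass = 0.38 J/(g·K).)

c ≈ 0.259 J/(g·K)

Heat gained plus heat lost sum to zero:
210·c·(35.6 − 231) + 476·2.43·(35.6 − 26.9) + 167·0.38·(35.6 − 26.9) = 0
-41034 c = -10615
c = -10615/-41034 ≈ 0.2587 J/(g·K)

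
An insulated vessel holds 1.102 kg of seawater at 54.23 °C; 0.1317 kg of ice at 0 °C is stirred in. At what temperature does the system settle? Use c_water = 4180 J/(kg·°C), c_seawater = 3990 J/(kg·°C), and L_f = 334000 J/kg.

T_f ≈ 39.3 °C

Energy conservation, ΣQ = 0:
latent heat to melt: 0.1317×334000 = 43988; warm the meltwater: 550.51 T; seawater cools: 1.102×3990×(T − 54.23) = 4397(T − 54.23)
4947.5 T = 238448 − 43988 = 194460
T ≈ 39.30 °C. Since T > 0 °C, the all-ice-melts assumption holds.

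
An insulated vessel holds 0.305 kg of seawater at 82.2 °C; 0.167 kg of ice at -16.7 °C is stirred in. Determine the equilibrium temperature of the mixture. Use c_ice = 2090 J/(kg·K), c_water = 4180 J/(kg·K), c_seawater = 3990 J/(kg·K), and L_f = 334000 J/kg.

T_f ≈ 20.1 °C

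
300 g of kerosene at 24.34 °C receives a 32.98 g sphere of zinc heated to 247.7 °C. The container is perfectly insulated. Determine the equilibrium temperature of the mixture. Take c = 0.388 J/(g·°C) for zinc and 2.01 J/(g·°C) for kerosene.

T_f ≈ 29.0 °C

T_f is the heat-capacity-weighted average of the initial temperatures:
T_f = (12.8·247.7 + 603·24.34) / (12.8 + 603)
    = 17847 / 615.8 ≈ 28.98 °C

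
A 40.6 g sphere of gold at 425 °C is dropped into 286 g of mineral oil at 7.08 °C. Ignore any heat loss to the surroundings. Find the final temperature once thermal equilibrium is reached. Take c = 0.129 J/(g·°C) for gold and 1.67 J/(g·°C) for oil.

T_f ≈ 11.6 °C

Let T be the final temperature. ΣQ_i = 0:
40.6×0.129×(T − 425) + 286×1.67×(T − 7.08) = 0
(5.237 + 477.62) T = 5.237×425 + 477.62×7.08
T = 5607.4 / 482.86 = 11.6 °C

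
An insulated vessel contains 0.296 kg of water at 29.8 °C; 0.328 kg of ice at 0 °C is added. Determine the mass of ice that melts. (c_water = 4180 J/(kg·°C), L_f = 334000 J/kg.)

m_melted ≈ 0.11 kg

Heat available from the water dropping to 0 °C: 0.296·4180·29.8 = 36871 J.
To melt every bit of ice: 0.328·334000 = 109552 J.
That's not enough to melt it all — equilibrium is at 0 °C with ice remaining.
m_melt = 36871 / L_f = 0.1104 kg.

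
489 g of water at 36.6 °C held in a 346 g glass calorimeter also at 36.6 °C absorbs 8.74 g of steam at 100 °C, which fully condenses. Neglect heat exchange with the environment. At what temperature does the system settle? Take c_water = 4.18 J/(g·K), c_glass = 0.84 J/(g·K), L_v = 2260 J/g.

T_f ≈ 45.9 °C

Let T be the final temperature. ΣQ_i = 0:
steam→water at 100 °C releases m L_v = 8.74×2260 = 19752; condensed water 100 °C→T: 36.53(T − 100); original water: 2044(T − 36.6); glass cup: 346×0.84×(T − 36.6) = 290.64(T − 36.6)
2371.2 T = 19752 + 3653.3 + 85449 = 108854
T ≈ 45.91 °C (< 100 °C, so full condensation is consistent).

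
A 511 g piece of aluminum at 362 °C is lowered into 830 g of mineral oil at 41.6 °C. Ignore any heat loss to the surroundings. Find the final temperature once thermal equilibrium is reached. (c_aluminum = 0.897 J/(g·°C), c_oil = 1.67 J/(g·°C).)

T_f = Σ m_i c_i T_i / Σ m_i c_i:
T_f = (458.37×362 + 1386.1×41.6) / (458.37 + 1386.1)
    = 223591 / 1844.5 ≈ 121.22 °C

T_f ≈ 121.2 °C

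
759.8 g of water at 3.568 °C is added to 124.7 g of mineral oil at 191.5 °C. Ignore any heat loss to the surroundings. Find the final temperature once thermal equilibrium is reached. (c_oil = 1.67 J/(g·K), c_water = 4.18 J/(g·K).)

T_f ≈ 15.1 °C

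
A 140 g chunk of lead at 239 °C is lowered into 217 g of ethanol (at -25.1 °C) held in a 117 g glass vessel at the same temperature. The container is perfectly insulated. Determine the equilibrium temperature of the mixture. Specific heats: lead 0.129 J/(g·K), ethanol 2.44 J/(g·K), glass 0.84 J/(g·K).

Heat gained plus heat lost sum to zero:
140*0.129*(T − 239) + 217*2.44*(T − (-25.1)) + 117*0.84*(T − (-25.1)) = 0
18.06(T − 239) + 529.48(T − (-25.1)) + 98.28(T − (-25.1)) = 0
(18.06 + 529.48 + 98.28) T = 18.06*239 + 529.48*(-25.1) + 98.28*(-25.1)
T = -11440/645.82 ≈ -17.71 °C

T_f ≈ -17.7 °C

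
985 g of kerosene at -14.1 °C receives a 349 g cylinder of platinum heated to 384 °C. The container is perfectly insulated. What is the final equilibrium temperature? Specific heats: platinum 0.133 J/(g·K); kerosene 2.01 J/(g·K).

Let T be the final temperature. ΣQ_i = 0:
349*0.133*(T − 384) + 985*2.01*(T − (-14.1)) = 0
46.42(T − 384) + 1979.8(T − (-14.1)) = 0
(46.42 + 1979.8) T = 46.42*384 + 1979.8*(-14.1)
T ≈ -4.98 °C

T_f ≈ -5.0 °C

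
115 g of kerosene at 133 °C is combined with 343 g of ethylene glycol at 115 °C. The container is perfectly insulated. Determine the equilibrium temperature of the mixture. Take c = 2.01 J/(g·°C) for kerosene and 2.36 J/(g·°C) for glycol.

T_f ≈ 119.0 °C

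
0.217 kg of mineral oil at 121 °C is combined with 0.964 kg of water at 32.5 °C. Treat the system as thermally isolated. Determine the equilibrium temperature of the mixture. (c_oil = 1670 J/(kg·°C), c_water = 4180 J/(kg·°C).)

T_f ≈ 39.8 °C

Energy conservation, ΣQ = 0:
0.217×1670×(T − 121) + 0.964×4180×(T − 32.5) = 0
362.39(T − 121) + 4029.5(T − 32.5) = 0
(362.39 + 4029.5) T = 362.39×121 + 4029.5×32.5
T ≈ 39.80 °C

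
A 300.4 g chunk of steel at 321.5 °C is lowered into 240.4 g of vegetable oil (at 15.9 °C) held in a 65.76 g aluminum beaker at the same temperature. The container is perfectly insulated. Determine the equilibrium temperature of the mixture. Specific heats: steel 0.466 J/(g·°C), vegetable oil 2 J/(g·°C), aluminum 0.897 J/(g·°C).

T_f ≈ 78.8 °C

Setting the total heat transfer to zero:
300.4·0.466·(T − 321.5) + 240.4·2·(T − 15.9) + 65.76·0.897·(T − 15.9) = 0
(139.99 + 480.8 + 58.99) T = 139.99·321.5 + 480.8·15.9 + 58.99·15.9
T = 53588 / 679.77 = 78.8 °C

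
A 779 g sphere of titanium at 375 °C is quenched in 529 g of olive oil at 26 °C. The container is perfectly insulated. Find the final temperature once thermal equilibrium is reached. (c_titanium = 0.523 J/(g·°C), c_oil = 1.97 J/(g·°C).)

T_f ≈ 124.1 °C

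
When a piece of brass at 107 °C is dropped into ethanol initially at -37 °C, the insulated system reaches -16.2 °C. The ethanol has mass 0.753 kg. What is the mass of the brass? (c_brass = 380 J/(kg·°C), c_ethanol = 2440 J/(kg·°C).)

m ≈ 0.816 kg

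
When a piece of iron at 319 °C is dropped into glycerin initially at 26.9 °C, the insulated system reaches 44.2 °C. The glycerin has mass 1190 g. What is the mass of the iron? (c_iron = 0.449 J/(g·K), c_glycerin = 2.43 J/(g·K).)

m ≈ 405 g

Let T be the final temperature. ΣQ_i = 0:
m×0.449×(44.2 − 319) + 1190×2.43×(44.2 − 26.9) = 0
-123.39 m = -50026
m = -50026/-123.39 ≈ 405.4 g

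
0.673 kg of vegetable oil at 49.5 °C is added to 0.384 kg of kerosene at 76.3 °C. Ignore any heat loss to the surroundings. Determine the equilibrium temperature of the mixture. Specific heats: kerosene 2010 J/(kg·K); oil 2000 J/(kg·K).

T_f ≈ 59.3 °C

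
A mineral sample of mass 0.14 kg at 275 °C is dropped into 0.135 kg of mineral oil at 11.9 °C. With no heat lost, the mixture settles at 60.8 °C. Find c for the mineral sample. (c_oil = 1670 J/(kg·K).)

Net heat exchanged in the isolated system is zero:
0.14·c·(60.8 − 275) + 0.135·1670·(60.8 − 11.9) = 0
-29.99 c = -11025
c = -11025/-29.99 ≈ 367.6 J/(kg·K)

c ≈ 368 J/(kg·K)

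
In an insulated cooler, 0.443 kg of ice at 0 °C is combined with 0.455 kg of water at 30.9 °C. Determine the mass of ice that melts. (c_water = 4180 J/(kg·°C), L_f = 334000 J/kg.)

m_melted ≈ 0.176 kg

Water can give up m c ΔT = 0.455×4180×30.9 = 58769 J before reaching 0 °C.
Fully melting the ice requires m_ice L_f = 0.443×334000 = 147962 J.
That's not enough to melt it all — equilibrium is at 0 °C with ice remaining.
m_melt = 58769 / L_f = 0.176 kg.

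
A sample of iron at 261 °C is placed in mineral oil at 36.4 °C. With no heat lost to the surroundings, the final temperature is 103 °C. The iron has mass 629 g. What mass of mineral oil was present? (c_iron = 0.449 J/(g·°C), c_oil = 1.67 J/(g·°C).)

m ≈ 401 g

Heat lost by the iron = heat gained by the oil:
629×0.449×(261 − 103) = m×1.67×(103 − 36.4)
111.22 m = 44623  ⇒  m ≈ 401.2 g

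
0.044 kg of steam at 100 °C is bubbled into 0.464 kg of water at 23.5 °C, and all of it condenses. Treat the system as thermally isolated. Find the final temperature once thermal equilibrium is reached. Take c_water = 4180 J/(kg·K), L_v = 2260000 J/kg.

Let T be the final temperature. ΣQ_i = 0:
steam→water at 100 °C releases m L_v = 0.044·2260000 = 99440; condensate cools 100→T: 0.044·4180·(T − 100) = 183.92(T − 100); original water: 1939.5(T − 23.5)
2123.4 T = 99440 + 18392 + 45579 = 163411
T ≈ 76.96 °C, under the boiling point, so the assumption holds.

T_f ≈ 77.0 °C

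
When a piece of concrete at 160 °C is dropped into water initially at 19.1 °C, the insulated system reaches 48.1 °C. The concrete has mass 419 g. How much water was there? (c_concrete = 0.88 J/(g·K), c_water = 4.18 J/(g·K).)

m ≈ 340 g

Heat lost by the concrete = heat gained by the water:
419·0.88·(160 − 48.1) = m·4.18·(48.1 − 19.1)
121.22 m = 41260  ⇒  m ≈ 340.4 g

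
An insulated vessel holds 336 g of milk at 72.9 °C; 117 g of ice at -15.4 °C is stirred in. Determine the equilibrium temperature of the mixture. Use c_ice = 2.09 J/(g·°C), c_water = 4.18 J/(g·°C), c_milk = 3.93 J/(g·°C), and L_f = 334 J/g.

Setting the total heat transfer to zero:
ice -15.4→0 °C: 117·2.09·15.4 = 3765.8; melt ice: 117·334 = 39078; meltwater 0→T: 117·4.18·T = 489.06 T; milk cools: 336·3.93·(T − 72.9) = 1320.5(T − 72.9)
1809.5 T = 96263 − 42844 = 53419
T ≈ 29.52 °C (positive, so assuming full melt was valid).

T_f ≈ 29.5 °C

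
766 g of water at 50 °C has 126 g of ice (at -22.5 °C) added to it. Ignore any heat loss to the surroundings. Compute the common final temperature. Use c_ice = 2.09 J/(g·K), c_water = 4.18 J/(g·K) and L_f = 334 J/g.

T_f ≈ 30.1 °C

Energy balance with sensible and latent terms:
ice -22.5→0 °C: 126·2.09·22.5 = 5925.1; latent heat to melt: 126·334 = 42084; warm the meltwater: 526.68 T; water cools: 766·4.18·(T − 50) = 3201.9(T − 50)
3728.6 T = 160094 − 48009 = 112085
T ≈ 30.06 °C — above 0 °C, consistent with complete melting.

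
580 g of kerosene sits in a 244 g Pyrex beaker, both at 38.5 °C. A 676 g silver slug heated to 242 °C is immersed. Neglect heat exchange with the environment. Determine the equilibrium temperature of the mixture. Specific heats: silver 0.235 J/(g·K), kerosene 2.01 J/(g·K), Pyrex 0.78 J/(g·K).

Taking heat into each body as positive, Σ m c ΔT = 0:
676×0.235×(T − 242) + 580×2.01×(T − 38.5) + 244×0.78×(T − 38.5) = 0
158.86(T − 242) + 1165.8(T − 38.5) + 190.32(T − 38.5) = 0
(158.86 + 1165.8 + 190.32) T = 158.86×242 + 1165.8×38.5 + 190.32×38.5
T = 90655 / 1515 = 59.8 °C

T_f ≈ 59.8 °C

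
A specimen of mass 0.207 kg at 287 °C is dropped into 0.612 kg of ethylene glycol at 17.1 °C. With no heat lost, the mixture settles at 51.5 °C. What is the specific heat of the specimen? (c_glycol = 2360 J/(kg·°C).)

c ≈ 1020 J/(kg·°C)

Heat gained plus heat lost sum to zero:
0.207×c×(51.5 − 287) + 0.612×2360×(51.5 − 17.1) = 0
-48.75 c = -49685
c = -49685/-48.75 ≈ 1019 J/(kg·°C)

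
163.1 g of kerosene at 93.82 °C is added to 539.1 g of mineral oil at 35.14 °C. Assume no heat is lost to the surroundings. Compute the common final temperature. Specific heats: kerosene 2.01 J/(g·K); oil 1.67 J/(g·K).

T_f ≈ 50.8 °C

Set heat shed by the hot body equal to heat absorbed by the cold body:
163.1×2.01×(93.82 − T) = 539.1×1.67×(T − 35.14)
327.83(93.82 − T) = 900.3(T − 35.14)
1228.1 T = 62394  ⇒  T ≈ 50.80 °C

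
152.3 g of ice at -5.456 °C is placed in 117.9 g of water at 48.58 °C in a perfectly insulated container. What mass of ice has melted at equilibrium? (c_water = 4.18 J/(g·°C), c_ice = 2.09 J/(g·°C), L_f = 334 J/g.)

m_melted ≈ 66.5 g

Water can give up m c ΔT = 117.9×4.18×48.58 = 23941 J before reaching 0 °C.
Of that, 152.3×2.09×5.456 = 1736.7 J goes to bring the ice to 0 °C, leaving 22205 J.
To melt every bit of ice: 152.3×334 = 50868 J.
That's not enough to melt it all — equilibrium is at 0 °C with ice remaining.
m_melt = 22205 / L_f = 66.48 g.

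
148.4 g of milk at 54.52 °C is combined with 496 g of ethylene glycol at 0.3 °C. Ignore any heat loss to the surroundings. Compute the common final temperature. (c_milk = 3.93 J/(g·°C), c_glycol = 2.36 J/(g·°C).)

T_f is the heat-capacity-weighted average of the initial temperatures:
T_f = (583.21·54.52 + 1170.6·0.3) / (583.21 + 1170.6)
    = 32148 / 1753.8 ≈ 18.33 °C

T_f ≈ 18.3 °C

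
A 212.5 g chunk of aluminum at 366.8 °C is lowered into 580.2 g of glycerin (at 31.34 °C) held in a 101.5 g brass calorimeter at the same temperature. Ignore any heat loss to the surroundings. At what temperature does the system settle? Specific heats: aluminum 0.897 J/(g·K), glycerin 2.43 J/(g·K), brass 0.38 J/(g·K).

Net heat exchanged in the isolated system is zero:
212.5·0.897·(T − 366.8) + 580.2·2.43·(T − 31.34) + 101.5·0.38·(T − 31.34) = 0
190.61(T − 366.8) + 1409.9(T − 31.34) + 38.57(T − 31.34) = 0
1639.1 T = 115311
T = 115311 / 1639.1 = 70.4 °C

T_f ≈ 70.4 °C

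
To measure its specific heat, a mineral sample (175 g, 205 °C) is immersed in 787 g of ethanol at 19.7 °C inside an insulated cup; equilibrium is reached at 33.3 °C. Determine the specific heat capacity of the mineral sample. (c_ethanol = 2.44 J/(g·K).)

c ≈ 0.869 J/(g·K)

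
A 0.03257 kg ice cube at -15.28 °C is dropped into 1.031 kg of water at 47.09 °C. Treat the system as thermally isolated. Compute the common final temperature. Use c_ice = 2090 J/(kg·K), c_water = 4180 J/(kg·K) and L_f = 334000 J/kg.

Heat gained plus heat lost sum to zero:
warm ice to 0 °C: 0.03257·2090·(0 − (-15.28)) = 1040.1
  melt ice: 0.03257·334000 = 10878
  warm the meltwater: 136.14 T
  water cools: 1.031·4180·(T − 47.09) = 4309.6(T − 47.09)
4445.7 T = 202938 − 11919 = 191020
T ≈ 42.97 °C. Since T > 0 °C, the all-ice-melts assumption holds.

T_f ≈ 43.0 °C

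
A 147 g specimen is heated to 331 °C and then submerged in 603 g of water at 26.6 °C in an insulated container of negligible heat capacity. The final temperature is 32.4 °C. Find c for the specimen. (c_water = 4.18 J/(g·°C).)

m_s c (T_s − T_f) = m_water c_water (T_f − T_0):
147·c·(331 − 32.4) = 603·4.18·(32.4 − 26.6)
43894 c = 14619  ⇒  c ≈ 0.3331 J/(g·°C)

c ≈ 0.333 J/(g·°C)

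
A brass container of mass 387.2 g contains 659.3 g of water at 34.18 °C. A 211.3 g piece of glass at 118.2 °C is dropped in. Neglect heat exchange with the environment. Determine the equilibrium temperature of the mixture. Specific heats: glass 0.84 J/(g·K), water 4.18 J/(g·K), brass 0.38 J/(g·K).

T_f ≈ 39.0 °C

With ΣQ=0 the equilibrium temperature is the m·c-weighted mean:
T_f = (177.49·118.2 + 2755.9·34.18 + 147.14·34.18) / (177.49 + 2755.9 + 147.14)
    = 120204 / 3080.5 ≈ 39.02 °C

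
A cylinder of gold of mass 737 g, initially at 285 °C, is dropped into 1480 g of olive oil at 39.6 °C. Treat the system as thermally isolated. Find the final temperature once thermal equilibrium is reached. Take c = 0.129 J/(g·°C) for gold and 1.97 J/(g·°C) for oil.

T_f ≈ 47.3 °C

|Q_gold| = |Q_oil|:
737·0.129·(285 − T) = 1480·1.97·(T − 39.6)
95.07(285 − T) = 2915.6(T − 39.6)
3010.7 T = 142554  ⇒  T ≈ 47.35 °C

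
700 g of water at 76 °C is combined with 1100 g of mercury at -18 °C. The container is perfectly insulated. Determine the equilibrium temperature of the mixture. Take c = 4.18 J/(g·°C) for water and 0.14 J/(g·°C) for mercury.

T_f ≈ 71.3 °C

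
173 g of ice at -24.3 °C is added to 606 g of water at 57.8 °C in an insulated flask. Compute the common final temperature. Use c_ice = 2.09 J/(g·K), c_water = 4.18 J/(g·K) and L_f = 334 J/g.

T_f ≈ 24.5 °C

Sum of m c ΔT and latent-heat terms is zero:
warm ice to 0 °C: 173×2.09×(0 − (-24.3)) = 8786.2; fusion: m_ice L_f = 173×334 = 57782; meltwater 0→T: 173×4.18×T = 723.14 T; water cools: 606×4.18×(T − 57.8) = 2533.1(T − 57.8)
3256.2 T = 146412 − 66568 = 79844
T ≈ 24.52 °C — above 0 °C, consistent with complete melting.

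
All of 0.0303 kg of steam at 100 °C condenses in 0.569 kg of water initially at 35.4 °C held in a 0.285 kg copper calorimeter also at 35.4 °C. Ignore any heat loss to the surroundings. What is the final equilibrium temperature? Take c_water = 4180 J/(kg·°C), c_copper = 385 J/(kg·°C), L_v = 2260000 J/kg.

Taking heat into each body as positive, Σ m c ΔT = 0:
steam→water at 100 °C releases m L_v = 0.0303·2260000 = 68478; condensate cools 100→T: 0.0303·4180·(T − 100) = 126.65(T − 100); original water: 2378.4(T − 35.4); copper cup: 0.285·385·(T − 35.4) = 109.72(T − 35.4)
2614.8 T = 68478 + 12665 + 88080 = 169224
T ≈ 64.72 °C, under the boiling point, so the assumption holds.

T_f ≈ 64.7 °C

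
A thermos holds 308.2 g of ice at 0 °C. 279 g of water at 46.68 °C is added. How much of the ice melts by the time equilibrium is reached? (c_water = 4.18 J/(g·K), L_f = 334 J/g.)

Cooling the water to 0 °C releases 279×4.18×46.68 = 54439 J.
To melt every bit of ice: 308.2×334 = 102939 J.
Since 54439 < 102939 J, not all the ice melts; equilibrium is at 0 °C.
Mass melted = 54439/334 ≈ 163 g.

m_melted ≈ 163 g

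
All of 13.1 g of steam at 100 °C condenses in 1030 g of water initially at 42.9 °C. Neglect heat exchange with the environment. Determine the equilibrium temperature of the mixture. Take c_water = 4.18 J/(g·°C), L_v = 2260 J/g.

Heat gained plus heat lost sum to zero:
steam→water at 100 °C releases m L_v = 13.1·2260 = 29606; condensed water 100 °C→T: 54.76(T − 100); original water: 4305.4(T − 42.9)
4360.2 T = 29606 + 5475.8 + 184702 = 219783
T ≈ 50.41 °C (< 100 °C, so full condensation is consistent).

T_f ≈ 50.4 °C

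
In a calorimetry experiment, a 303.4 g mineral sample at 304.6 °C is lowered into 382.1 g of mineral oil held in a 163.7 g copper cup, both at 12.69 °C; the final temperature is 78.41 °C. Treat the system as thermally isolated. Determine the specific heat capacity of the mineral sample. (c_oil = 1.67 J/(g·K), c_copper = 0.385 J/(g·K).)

Net heat exchanged in the isolated system is zero:
303.4·c·(78.41 − 304.6) + 382.1·1.67·(78.41 − 12.69) + 163.7·0.385·(78.41 − 12.69) = 0
-68626 c = -46078
c = -46078/-68626 ≈ 0.6714 J/(g·K)

c ≈ 0.671 J/(g·K)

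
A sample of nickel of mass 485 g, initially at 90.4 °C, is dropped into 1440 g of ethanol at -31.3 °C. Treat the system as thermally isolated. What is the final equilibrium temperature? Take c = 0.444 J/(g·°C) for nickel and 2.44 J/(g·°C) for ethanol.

Setting the total heat transfer to zero:
485×0.444×(T − 90.4) + 1440×2.44×(T − (-31.3)) = 0
(215.34 + 3513.6) T = 215.34×90.4 + 3513.6×(-31.3)
T ≈ -24.27 °C

T_f ≈ -24.3 °C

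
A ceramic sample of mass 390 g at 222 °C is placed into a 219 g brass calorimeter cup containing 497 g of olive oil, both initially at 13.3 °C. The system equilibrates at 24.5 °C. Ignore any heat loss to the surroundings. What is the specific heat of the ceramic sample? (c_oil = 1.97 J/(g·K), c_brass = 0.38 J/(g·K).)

c ≈ 0.154 J/(g·K)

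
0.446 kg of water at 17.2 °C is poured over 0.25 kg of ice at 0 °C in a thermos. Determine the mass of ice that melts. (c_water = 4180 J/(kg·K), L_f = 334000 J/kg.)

Water can give up m c ΔT = 0.446·4180·17.2 = 32066 J before reaching 0 °C.
Melting all 0.25 kg of ice would need 0.25·334000 = 83500 J.
Since 32066 < 83500 J, not all the ice melts; equilibrium is at 0 °C.
Mass melted = 32066/334000 ≈ 0.096 kg.

m_melted ≈ 0.096 kg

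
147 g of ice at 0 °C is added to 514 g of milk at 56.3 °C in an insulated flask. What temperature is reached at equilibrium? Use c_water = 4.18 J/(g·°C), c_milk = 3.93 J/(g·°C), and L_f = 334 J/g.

T_f ≈ 24.5 °C

Let T be the final temperature. ΣQ_i = 0:
melt ice: 147×334 = 49098; warm the meltwater: 614.46 T; milk: 2020(T − 56.3)
2634.5 T = 113727 − 49098 = 64629
T ≈ 24.53 °C. Since T > 0 °C, the all-ice-melts assumption holds.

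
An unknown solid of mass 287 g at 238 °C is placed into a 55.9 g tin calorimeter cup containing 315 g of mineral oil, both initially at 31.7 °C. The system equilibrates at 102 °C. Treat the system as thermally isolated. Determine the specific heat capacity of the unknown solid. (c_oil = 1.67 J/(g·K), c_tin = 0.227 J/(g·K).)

Heat gained plus heat lost sum to zero:
287·c·(102 − 238) + 315·1.67·(102 − 31.7) + 55.9·0.227·(102 − 31.7) = 0
-39032 c = -37873
c = -37873/-39032 ≈ 0.9703 J/(g·K)

c ≈ 0.97 J/(g·K)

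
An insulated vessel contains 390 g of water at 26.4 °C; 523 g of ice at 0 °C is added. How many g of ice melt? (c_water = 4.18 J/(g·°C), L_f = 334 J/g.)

Cooling the water to 0 °C releases 390·4.18·26.4 = 43037 J.
Melting all 523 g of ice would need 523·334 = 174682 J.
43037 J < 174682 J, so only part of the ice melts and the system sits at 0 °C.
Mass melted = 43037/334 ≈ 128.9 g.

m_melted ≈ 129 g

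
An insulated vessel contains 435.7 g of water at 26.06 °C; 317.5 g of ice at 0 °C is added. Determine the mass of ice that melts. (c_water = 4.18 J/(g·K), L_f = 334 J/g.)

m_melted ≈ 142 g

Cooling the water to 0 °C releases 435.7×4.18×26.06 = 47461 J.
To melt every bit of ice: 317.5×334 = 106045 J.
47461 J < 106045 J, so only part of the ice melts and the system sits at 0 °C.
m_melted×334 = 47461  ⇒  m_melted ≈ 142.1 g.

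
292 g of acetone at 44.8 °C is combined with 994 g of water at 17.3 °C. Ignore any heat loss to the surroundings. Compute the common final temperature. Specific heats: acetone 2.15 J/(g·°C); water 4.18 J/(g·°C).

Heat gained plus heat lost sum to zero:
292·2.15·(T − 44.8) + 994·4.18·(T − 17.3) = 0
627.8(T − 44.8) + 4154.9(T − 17.3) = 0
(627.8 + 4154.9) T = 627.8·44.8 + 4154.9·17.3
T = 100006/4782.7 ≈ 20.91 °C

T_f ≈ 20.9 °C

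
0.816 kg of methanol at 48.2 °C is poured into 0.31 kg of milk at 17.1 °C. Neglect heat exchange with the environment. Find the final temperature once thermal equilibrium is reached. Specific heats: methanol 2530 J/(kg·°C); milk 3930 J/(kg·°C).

T_f ≈ 36.7 °C

Set heat shed by the hot body equal to heat absorbed by the cold body:
0.816·2530·(48.2 − T) = 0.31·3930·(T − 17.1)
2064.5(48.2 − T) = 1218.3(T − 17.1)
3282.8 T = 120341  ⇒  T ≈ 36.66 °C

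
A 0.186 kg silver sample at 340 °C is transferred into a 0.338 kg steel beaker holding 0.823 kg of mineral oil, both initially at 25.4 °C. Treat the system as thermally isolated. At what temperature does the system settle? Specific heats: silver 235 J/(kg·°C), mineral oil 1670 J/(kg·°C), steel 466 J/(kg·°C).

T_f ≈ 34.1 °C

Net heat exchanged in the isolated system is zero:
0.186*235*(T − 340) + 0.823*1670*(T − 25.4) + 0.338*466*(T − 25.4) = 0
1575.6 T = 53772
T = 53772/1575.6 ≈ 34.13 °C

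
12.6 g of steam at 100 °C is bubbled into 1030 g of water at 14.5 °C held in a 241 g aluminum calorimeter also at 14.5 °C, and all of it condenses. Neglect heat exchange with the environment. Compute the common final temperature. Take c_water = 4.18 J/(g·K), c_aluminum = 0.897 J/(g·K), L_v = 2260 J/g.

T_f ≈ 21.7 °C

Heat gained plus heat lost sum to zero:
latent heat released on condensation: 12.6·2260 = 28476; condensed water 100 °C→T: 52.67(T − 100); water warms: 1030·4.18·(T − 14.5) = 4305.4(T − 14.5); aluminum cup: 241·0.897·(T − 14.5) = 216.18(T − 14.5)
4574.2 T = 28476 + 5266.8 + 65563 = 99306
T ≈ 21.71 °C (< 100 °C, so full condensation is consistent).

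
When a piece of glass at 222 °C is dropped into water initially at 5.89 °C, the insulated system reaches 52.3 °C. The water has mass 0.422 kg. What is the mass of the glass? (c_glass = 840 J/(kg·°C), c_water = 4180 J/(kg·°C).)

m ≈ 0.574 kg

|Q_glass| = |Q_water|:
m·840·(222 − 52.3) = 0.422·4180·(52.3 − 5.89)
142548 m = 81865  ⇒  m ≈ 0.5743 kg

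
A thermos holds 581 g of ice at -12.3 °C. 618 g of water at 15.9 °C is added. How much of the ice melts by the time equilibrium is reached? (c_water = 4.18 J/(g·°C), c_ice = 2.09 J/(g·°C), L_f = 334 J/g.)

Water can give up m c ΔT = 618·4.18·15.9 = 41074 J before reaching 0 °C.
Warming the ice to 0 °C takes 581·2.09·12.3 = 14936 J, leaving 26138 J for melting.
To melt every bit of ice: 581·334 = 194054 J.
Since 26138 < 194054 J, not all the ice melts; equilibrium is at 0 °C.
Mass melted = 26138/334 ≈ 78.26 g.

m_melted ≈ 78.3 g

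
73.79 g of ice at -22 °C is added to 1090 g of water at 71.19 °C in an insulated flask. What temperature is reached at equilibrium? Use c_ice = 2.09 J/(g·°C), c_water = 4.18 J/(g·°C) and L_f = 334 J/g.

T_f ≈ 60.9 °C

Heat gained plus heat lost sum to zero:
warm ice to 0 °C: 73.79×2.09×(0 − (-22)) = 3392.9
  melt ice: 73.79×334 = 24646
  warm the meltwater: 308.44 T
  water cools: 1090×4.18×(T − 71.19) = 4556.2(T − 71.19)
4864.6 T = 324356 − 28039 = 296317
T ≈ 60.91 °C. Since T > 0 °C, the all-ice-melts assumption holds.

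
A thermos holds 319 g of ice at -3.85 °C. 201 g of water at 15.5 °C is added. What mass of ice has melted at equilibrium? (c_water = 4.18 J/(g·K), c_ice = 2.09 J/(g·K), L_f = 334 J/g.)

Cooling the water to 0 °C releases 201·4.18·15.5 = 13023 J.
Of that, 319·2.09·3.85 = 2566.8 J goes to bring the ice to 0 °C, leaving 10456 J.
Fully melting the ice requires m_ice L_f = 319·334 = 106546 J.
10456 J < 106546 J, so only part of the ice melts and the system sits at 0 °C.
Mass melted = 10456/334 ≈ 31.31 g.

m_melted ≈ 31.3 g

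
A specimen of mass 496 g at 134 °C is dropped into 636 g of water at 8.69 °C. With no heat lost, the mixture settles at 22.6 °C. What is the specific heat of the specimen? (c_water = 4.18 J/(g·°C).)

Net heat exchanged in the isolated system is zero:
496·c·(22.6 − 134) + 636·4.18·(22.6 − 8.69) = 0
-55254 c = -36979
c = -36979/-55254 ≈ 0.6693 J/(g·°C)

c ≈ 0.669 J/(g·°C)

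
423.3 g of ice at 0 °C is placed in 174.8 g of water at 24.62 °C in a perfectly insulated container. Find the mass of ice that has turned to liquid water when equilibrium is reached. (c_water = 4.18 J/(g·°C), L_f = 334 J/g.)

Water can give up m c ΔT = 174.8×4.18×24.62 = 17989 J before reaching 0 °C.
To melt every bit of ice: 423.3×334 = 141382 J.
Since 17989 < 141382 J, not all the ice melts; equilibrium is at 0 °C.
m_melted×334 = 17989  ⇒  m_melted ≈ 53.86 g.

m_melted ≈ 53.9 g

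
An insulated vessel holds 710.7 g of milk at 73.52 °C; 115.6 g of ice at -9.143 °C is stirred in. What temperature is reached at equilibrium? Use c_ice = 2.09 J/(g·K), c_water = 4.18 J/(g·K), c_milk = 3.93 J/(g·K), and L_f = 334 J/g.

T_f ≈ 50.2 °C

Let T be the final temperature. ΣQ_i = 0:
ice -9.143→0 °C: 115.6·2.09·9.143 = 2209
  melt ice: 115.6·334 = 38610
  warm the meltwater: 483.21 T
  milk cools: 710.7·3.93·(T − 73.52) = 2793.1(T − 73.52)
3276.3 T = 205345 − 40819 = 164526
T ≈ 50.22 °C. Since T > 0 °C, the all-ice-melts assumption holds.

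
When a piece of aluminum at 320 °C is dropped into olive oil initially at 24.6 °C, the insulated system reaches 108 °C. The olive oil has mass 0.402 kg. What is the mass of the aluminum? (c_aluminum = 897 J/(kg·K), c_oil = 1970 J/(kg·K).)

m ≈ 0.347 kg

|Q_aluminum| = |Q_oil|:
m·897·(320 − 108) = 0.402·1970·(108 − 24.6)
190164 m = 66048  ⇒  m ≈ 0.3473 kg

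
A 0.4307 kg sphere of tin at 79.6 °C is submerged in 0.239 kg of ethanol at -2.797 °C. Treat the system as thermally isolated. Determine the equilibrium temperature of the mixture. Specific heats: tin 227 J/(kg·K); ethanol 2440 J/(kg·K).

Heat gained plus heat lost sum to zero:
0.4307×227×(T − 79.6) + 0.239×2440×(T − (-2.797)) = 0
97.77(T − 79.6) + 583.16(T − (-2.797)) = 0
680.93 T = 6151.3
T = 6151.3 / 680.93 = 9.03 °C

T_f ≈ 9.0 °C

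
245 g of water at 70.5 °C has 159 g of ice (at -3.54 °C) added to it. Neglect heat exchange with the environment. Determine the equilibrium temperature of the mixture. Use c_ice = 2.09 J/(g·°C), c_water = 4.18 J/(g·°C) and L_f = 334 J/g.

Energy conservation, ΣQ = 0:
warm ice to 0 °C: 159×2.09×(0 − (-3.54)) = 1176.4; latent heat to melt: 159×334 = 53106; meltwater 0→T: 159×4.18×T = 664.62 T; water cools: 245×4.18×(T − 70.5) = 1024.1(T − 70.5)
1688.7 T = 72199 − 54282 = 17917
T ≈ 10.61 °C. Since T > 0 °C, the all-ice-melts assumption holds.

T_f ≈ 10.6 °C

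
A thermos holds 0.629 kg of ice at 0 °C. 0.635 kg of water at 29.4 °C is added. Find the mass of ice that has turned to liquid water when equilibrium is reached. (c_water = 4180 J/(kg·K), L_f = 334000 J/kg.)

m_melted ≈ 0.234 kg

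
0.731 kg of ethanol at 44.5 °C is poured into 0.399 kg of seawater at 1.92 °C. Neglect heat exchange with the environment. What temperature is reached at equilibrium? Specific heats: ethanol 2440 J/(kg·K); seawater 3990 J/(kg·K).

T_f ≈ 24.4 °C

Set heat shed by the hot body equal to heat absorbed by the cold body:
0.731·2440·(44.5 − T) = 0.399·3990·(T − 1.92)
1783.6(44.5 − T) = 1592(T − 1.92)
3375.6 T = 82429  ⇒  T ≈ 24.42 °C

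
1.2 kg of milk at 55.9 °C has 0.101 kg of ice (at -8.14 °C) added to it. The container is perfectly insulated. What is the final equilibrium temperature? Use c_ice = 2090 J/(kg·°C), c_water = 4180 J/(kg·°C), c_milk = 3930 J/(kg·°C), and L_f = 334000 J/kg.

T_f ≈ 44.4 °C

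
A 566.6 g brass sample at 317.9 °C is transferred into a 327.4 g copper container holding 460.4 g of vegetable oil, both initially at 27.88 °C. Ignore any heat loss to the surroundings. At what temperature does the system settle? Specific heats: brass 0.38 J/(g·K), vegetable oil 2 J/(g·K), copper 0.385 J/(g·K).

T_f ≈ 77.4 °C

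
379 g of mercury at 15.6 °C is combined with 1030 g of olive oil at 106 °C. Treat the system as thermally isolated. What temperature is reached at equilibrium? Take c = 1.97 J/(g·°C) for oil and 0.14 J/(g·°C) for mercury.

T_f = Σ m_i c_i T_i / Σ m_i c_i:
T_f = (2029.1×106 + 53.06×15.6) / (2029.1 + 53.06)
    = 215912 / 2082.2 ≈ 103.70 °C

T_f ≈ 103.7 °C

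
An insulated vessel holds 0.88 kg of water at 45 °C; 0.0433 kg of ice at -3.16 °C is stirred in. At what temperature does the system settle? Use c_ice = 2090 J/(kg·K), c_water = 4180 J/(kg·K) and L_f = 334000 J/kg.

T_f ≈ 39.1 °C

Let T be the final temperature. ΣQ_i = 0:
warm ice to 0 °C: 0.0433·2090·(0 − (-3.16)) = 285.97; melt ice: 0.0433·334000 = 14462; meltwater 0→T: 0.0433·4180·T = 180.99 T; water: 3678.4(T − 45)
3859.4 T = 165528 − 14748 = 150780
T ≈ 39.07 °C. Since T > 0 °C, the all-ice-melts assumption holds.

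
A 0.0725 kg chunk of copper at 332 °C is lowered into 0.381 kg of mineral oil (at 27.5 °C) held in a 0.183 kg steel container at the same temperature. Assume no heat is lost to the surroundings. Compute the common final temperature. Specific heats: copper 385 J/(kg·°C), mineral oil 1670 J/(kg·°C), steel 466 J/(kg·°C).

T_f ≈ 38.8 °C

Setting the total heat transfer to zero:
0.0725*385*(T − 332) + 0.381*1670*(T − 27.5) + 0.183*466*(T − 27.5) = 0
27.91(T − 332) + 636.27(T − 27.5) + 85.28(T − 27.5) = 0
(27.91 + 636.27 + 85.28) T = 27.91*332 + 636.27*27.5 + 85.28*27.5
T = 29110/749.46 ≈ 38.84 °C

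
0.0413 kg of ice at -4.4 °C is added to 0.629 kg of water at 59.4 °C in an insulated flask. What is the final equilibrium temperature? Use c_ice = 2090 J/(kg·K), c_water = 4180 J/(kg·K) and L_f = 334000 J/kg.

Let T be the final temperature. ΣQ_i = 0:
ice -4.4→0 °C: 0.0413×2090×4.4 = 379.79
  latent heat to melt: 0.0413×334000 = 13794
  meltwater 0→T: 0.0413×4180×T = 172.63 T
  water: 2629.2(T − 59.4)
2801.9 T = 156176 − 14174 = 142002
T ≈ 50.68 °C — above 0 °C, consistent with complete melting.

T_f ≈ 50.7 °C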